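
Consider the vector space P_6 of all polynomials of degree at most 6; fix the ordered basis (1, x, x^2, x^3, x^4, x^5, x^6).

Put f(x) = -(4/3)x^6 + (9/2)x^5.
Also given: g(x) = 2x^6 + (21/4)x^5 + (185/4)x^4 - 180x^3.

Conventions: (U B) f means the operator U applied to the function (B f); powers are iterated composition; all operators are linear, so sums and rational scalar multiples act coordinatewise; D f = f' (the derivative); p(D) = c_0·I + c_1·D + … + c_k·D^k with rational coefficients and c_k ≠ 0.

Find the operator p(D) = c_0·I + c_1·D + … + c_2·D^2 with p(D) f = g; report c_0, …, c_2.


D^0 f = -(4/3)x^6 + (9/2)x^5
D^1 f = -8x^5 + (45/2)x^4
D^2 f = -40x^4 + 90x^3
matching coefficients of g against c_0 f + c_1 Df + … from the top degree down determines the c_i
solution: c_0 = -3/2, c_1 = -3/2, c_2 = -2

p(D) = -(3/2)·I − (3/2)·D − 2·D^2, i.e. c_0 = -3/2, c_1 = -3/2, c_2 = -2


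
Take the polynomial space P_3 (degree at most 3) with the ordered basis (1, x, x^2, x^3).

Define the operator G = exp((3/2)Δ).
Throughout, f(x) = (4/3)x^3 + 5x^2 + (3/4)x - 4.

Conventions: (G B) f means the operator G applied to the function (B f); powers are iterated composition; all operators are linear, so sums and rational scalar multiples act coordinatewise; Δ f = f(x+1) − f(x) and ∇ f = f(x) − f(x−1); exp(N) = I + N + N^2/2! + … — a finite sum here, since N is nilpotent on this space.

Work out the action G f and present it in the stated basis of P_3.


order-1 term: 6x^2 + 21x + 85/8
order-2 term: 9x + 81/4
order-3 term: 9/2
the series for exp((3/2)Δ) f terminates at order 3
exp((3/2)Δ) f = (4/3)x^3 + 11x^2 + (123/4)x + 251/8

g(x) = (4/3)x^3 + 11x^2 + (123/4)x + 251/8


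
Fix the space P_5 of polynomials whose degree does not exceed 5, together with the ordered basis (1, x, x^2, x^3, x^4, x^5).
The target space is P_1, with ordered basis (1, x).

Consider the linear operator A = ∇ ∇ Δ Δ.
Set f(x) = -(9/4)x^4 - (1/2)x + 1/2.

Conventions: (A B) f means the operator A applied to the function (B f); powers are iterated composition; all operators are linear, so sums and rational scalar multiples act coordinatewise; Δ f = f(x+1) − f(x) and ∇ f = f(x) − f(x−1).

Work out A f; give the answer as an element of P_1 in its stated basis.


Δ f = -9x^3 - (27/2)x^2 - 9x - 11/4
Δ Δ f = -27x^2 - 54x - 63/2
∇ Δ Δ f = -54x - 27
∇ (∇ Δ Δ) f = -54

the result is g(x) = -54


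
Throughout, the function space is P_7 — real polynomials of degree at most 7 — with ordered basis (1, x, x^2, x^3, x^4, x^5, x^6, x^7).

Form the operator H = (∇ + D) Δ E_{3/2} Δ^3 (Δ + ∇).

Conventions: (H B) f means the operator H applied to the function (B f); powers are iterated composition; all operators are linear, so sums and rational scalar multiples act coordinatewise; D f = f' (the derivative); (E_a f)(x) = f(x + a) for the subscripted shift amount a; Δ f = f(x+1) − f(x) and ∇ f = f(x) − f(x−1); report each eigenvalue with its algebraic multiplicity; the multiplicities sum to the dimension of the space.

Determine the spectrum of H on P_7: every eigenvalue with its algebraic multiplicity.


λ = 0 (multiplicity 8)

image of 1: 0
image of x: 0
image of x^2: 0
image of x^3: 0
image of x^4: 0
image of x^5: 0
image of x^6: 2880
image of x^7: 20160x + 65520
the matrix is upper triangular; its diagonal is (0, 0, 0, 0, 0, 0, 0, 0)
for a triangular matrix the eigenvalues are the diagonal entries, with algebraic multiplicity their repetition count


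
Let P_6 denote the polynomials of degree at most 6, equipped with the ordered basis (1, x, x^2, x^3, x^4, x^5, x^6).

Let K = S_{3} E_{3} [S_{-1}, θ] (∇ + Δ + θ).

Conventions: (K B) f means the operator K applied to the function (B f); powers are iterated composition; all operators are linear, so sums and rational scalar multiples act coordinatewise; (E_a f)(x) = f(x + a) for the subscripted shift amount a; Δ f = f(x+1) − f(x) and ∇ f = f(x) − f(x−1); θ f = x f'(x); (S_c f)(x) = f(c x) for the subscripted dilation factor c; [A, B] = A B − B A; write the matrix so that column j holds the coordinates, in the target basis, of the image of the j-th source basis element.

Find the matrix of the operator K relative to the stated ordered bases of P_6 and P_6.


the matrix is [[0, 0, 0, 0, 0, 0, 0]; [0, 0, 0, 0, 0, 0, 0]; [0, 0, 0, 0, 0, 0, 0]; [0, 0, 0, 0, 0, 0, 0]; [0, 0, 0, 0, 0, 0, 0]; [0, 0, 0, 0, 0, 0, 0]; [0, 0, 0, 0, 0, 0, 0]] (rows listed top to bottom)

image of 1: 0
image of x: 0
image of x^2: 0
image of x^3: 0
image of x^4: 0
image of x^5: 0
image of x^6: 0
each image's coordinates form column j of the matrix


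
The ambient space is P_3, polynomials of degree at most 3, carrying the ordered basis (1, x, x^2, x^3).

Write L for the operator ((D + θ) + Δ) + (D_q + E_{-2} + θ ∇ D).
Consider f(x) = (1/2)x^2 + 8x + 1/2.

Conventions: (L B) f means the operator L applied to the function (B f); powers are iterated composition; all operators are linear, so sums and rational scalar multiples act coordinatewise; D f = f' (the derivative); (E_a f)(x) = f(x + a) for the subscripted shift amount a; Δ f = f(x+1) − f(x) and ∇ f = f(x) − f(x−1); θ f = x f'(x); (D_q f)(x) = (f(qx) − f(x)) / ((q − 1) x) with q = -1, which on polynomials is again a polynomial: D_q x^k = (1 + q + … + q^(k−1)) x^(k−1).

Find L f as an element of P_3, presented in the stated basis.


D f = x + 8
θ f = x^2 + 8x
(D + θ) f = x^2 + 9x + 8
Δ f = x + 17/2
((D + θ) + Δ) f = x^2 + 10x + 33/2
D_q f = 8
E_{-2} f = (1/2)x^2 + 6x - 27/2
D f = x + 8
∇ D f = 1
θ ∇ D f = 0
(D_q + E_{-2} + θ ∇ D) f = (1/2)x^2 + 6x - 11/2
(((D + θ) + Δ) + (D_q + E_{-2} + θ ∇ D)) f = (3/2)x^2 + 16x + 11

the result is g(x) = (3/2)x^2 + 16x + 11


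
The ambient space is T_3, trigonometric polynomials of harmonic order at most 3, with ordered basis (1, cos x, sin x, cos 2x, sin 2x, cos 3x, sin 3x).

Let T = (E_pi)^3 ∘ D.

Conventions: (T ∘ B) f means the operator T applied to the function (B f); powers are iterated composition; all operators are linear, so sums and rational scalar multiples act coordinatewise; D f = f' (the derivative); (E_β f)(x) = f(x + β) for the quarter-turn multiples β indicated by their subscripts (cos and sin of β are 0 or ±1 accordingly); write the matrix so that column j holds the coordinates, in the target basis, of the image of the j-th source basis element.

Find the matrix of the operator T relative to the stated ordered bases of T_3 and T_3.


image of 1: 0
image of cos x: sin x
image of sin x: -cos x
image of cos 2x: -2sin 2x
image of sin 2x: 2cos 2x
image of cos 3x: 3sin 3x
image of sin 3x: -3cos 3x
each image's coordinates form column j of the matrix

the matrix is [[0, 0, 0, 0, 0, 0, 0]; [0, 0, -1, 0, 0, 0, 0]; [0, 1, 0, 0, 0, 0, 0]; [0, 0, 0, 0, 2, 0, 0]; [0, 0, 0, -2, 0, 0, 0]; [0, 0, 0, 0, 0, 0, -3]; [0, 0, 0, 0, 0, 3, 0]] (rows listed top to bottom)


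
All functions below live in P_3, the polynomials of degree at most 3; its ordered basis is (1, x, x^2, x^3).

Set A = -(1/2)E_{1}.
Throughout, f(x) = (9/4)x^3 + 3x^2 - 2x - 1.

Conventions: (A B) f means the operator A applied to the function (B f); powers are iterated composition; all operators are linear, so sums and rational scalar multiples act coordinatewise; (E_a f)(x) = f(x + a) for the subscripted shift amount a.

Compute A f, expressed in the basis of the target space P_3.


E_{1} f = (9/4)x^3 + (39/4)x^2 + (43/4)x + 9/4
(-(1/2)E_{1}) f = -(9/8)x^3 - (39/8)x^2 - (43/8)x - 9/8

the result is g(x) = -(9/8)x^3 - (39/8)x^2 - (43/8)x - 9/8


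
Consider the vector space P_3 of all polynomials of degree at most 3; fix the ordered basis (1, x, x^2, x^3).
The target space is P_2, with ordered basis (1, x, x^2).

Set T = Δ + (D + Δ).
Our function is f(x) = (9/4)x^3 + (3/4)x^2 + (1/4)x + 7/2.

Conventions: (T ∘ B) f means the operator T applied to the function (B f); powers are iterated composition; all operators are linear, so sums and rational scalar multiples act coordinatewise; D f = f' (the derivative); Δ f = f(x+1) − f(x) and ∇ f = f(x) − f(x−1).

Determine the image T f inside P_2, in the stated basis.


Δ f = (27/4)x^2 + (33/4)x + 13/4
D f = (27/4)x^2 + (3/2)x + 1/4
Δ f = (27/4)x^2 + (33/4)x + 13/4
(D + Δ) f = (27/2)x^2 + (39/4)x + 7/2
(Δ + (D + Δ)) f = (81/4)x^2 + 18x + 27/4

the result is g(x) = (81/4)x^2 + 18x + 27/4


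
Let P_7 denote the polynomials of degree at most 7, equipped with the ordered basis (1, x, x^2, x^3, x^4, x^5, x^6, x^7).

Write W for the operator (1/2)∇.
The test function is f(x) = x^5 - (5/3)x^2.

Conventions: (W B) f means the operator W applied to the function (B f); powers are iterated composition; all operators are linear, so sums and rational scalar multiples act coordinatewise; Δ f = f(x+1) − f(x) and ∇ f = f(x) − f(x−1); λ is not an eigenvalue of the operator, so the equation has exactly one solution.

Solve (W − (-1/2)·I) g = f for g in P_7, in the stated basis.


the image equals g(x) = 2x^5 - 10x^4 + 60x^3 - (790/3)x^2 + (2270/3)x - 1092

write g with unknown coordinates in the stated basis and equate coefficients in (W − (-1/2)·I) g = f
solving from the highest basis element down gives g = 2x^5 - 10x^4 + 60x^3 - (790/3)x^2 + (2270/3)x - 1092
check: W g = 5x^4 - 30x^3 + 130x^2 - (1135/3)x + 546
so W g − (-1/2)·g = x^5 - (5/3)x^2 = f ✓


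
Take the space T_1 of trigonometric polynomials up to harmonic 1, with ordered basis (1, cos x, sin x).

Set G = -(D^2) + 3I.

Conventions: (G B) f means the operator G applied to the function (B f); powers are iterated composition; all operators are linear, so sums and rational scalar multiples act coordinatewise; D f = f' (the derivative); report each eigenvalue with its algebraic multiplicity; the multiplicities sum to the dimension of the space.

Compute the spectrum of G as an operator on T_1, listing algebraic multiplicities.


λ = 3 (multiplicity 1), λ = 4 (multiplicity 2)

image of 1: 3
image of cos x: 4cos x
image of sin x: 4sin x
the matrix is diagonal; its diagonal is (3, 4, 4)
for a triangular matrix the eigenvalues are the diagonal entries, with algebraic multiplicity their repetition count


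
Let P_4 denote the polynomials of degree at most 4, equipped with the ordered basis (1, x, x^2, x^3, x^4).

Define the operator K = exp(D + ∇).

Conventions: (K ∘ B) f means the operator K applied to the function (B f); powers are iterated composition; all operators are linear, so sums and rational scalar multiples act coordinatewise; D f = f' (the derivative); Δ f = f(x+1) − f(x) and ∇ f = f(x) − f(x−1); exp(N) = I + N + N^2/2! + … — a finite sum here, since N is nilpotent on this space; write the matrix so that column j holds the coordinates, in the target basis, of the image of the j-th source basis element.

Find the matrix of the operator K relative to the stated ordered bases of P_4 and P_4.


the matrix is [[1, 2, 3, 3, 2]; [0, 1, 4, 9, 12]; [0, 0, 1, 6, 18]; [0, 0, 0, 1, 8]; [0, 0, 0, 0, 1]] (rows listed top to bottom)

image of 1: 1
image of x: x + 2
image of x^2: x^2 + 4x + 3
image of x^3: x^3 + 6x^2 + 9x + 3
image of x^4: x^4 + 8x^3 + 18x^2 + 12x + 2
each image's coordinates form column j of the matrix


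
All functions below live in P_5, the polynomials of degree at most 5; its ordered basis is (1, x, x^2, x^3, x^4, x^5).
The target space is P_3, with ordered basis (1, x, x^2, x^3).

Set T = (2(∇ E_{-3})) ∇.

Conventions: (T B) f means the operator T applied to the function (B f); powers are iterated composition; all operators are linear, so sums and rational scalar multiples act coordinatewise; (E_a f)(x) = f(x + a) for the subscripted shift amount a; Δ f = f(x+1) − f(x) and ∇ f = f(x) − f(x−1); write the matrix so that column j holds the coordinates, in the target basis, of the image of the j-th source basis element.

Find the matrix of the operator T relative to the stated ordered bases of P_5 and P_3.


image of 1: 0
image of x: 0
image of x^2: 4
image of x^3: 12x - 48
image of x^4: 24x^2 - 192x + 388
image of x^5: 40x^3 - 480x^2 + 1940x - 2640
each image's coordinates form column j of the matrix

the matrix is [[0, 0, 4, -48, 388, -2640]; [0, 0, 0, 12, -192, 1940]; [0, 0, 0, 0, 24, -480]; [0, 0, 0, 0, 0, 40]] (rows listed top to bottom)


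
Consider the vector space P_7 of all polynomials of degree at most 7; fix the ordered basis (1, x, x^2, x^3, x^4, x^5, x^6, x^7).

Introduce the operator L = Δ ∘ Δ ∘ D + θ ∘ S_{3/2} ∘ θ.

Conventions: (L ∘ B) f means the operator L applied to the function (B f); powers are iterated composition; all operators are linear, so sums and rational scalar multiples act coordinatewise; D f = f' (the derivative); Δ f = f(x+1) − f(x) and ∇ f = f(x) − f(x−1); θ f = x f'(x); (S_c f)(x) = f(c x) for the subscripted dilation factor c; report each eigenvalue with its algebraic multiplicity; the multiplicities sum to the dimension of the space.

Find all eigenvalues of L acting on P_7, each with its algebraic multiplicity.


λ = 0 (multiplicity 1), λ = 3/2 (multiplicity 1), λ = 9 (multiplicity 1), λ = 243/8 (multiplicity 1), λ = 81 (multiplicity 1), λ = 6075/32 (multiplicity 1), λ = 6561/16 (multiplicity 1), λ = 107163/128 (multiplicity 1)

image of 1: 0
image of x: (3/2)x
image of x^2: 9x^2
image of x^3: (243/8)x^3 + 6
image of x^4: 81x^4 + 24x + 24
image of x^5: (6075/32)x^5 + 60x^2 + 120x + 70
image of x^6: (6561/16)x^6 + 120x^3 + 360x^2 + 420x + 180
image of x^7: (107163/128)x^7 + 210x^4 + 840x^3 + 1470x^2 + 1260x + 434
the matrix is upper triangular; its diagonal is (0, 3/2, 9, 243/8, 81, 6075/32, 6561/16, 107163/128)
for a triangular matrix the eigenvalues are the diagonal entries, with algebraic multiplicity their repetition count


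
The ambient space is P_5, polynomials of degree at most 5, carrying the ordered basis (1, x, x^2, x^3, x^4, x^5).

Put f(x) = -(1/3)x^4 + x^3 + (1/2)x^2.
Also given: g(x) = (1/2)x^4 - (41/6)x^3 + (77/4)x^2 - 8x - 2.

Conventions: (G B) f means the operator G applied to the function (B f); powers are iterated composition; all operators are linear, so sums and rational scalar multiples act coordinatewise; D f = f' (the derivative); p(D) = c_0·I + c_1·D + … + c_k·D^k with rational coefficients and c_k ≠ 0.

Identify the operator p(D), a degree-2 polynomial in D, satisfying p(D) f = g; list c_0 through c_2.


D^0 f = -(1/3)x^4 + x^3 + (1/2)x^2
D^1 f = -(4/3)x^3 + 3x^2 + x
D^2 f = -4x^2 + 6x + 1
matching coefficients of g against c_0 f + c_1 Df + … from the top degree down determines the c_i
solution: c_0 = -3/2, c_1 = 4, c_2 = -2

c_0 = -3/2, c_1 = 4, c_2 = -2


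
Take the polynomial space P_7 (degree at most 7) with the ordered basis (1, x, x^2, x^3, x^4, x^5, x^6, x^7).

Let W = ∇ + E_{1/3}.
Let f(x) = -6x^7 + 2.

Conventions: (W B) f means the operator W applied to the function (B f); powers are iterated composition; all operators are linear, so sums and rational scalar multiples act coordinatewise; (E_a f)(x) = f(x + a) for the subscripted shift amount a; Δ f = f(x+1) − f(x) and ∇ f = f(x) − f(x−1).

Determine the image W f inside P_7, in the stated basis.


the image equals g(x) = -6x^7 - 56x^6 + 112x^5 - (1960/9)x^4 + (5600/27)x^3 - (3416/27)x^2 + (10192/243)x - 2918/729

∇ f = -42x^6 + 126x^5 - 210x^4 + 210x^3 - 126x^2 + 42x - 6
E_{1/3} f = -6x^7 - 14x^6 - 14x^5 - (70/9)x^4 - (70/27)x^3 - (14/27)x^2 - (14/243)x + 1456/729
(∇ + E_{1/3}) f = -6x^7 - 56x^6 + 112x^5 - (1960/9)x^4 + (5600/27)x^3 - (3416/27)x^2 + (10192/243)x - 2918/729


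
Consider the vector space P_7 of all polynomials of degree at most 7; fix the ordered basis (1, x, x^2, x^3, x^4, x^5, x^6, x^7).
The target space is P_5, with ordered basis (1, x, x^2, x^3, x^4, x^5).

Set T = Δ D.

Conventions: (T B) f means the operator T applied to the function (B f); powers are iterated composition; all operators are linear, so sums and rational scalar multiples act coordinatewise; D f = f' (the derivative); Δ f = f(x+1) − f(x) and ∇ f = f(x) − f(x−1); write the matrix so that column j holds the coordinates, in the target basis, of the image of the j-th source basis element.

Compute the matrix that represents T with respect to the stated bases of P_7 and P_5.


the matrix is [[0, 0, 2, 3, 4, 5, 6, 7]; [0, 0, 0, 6, 12, 20, 30, 42]; [0, 0, 0, 0, 12, 30, 60, 105]; [0, 0, 0, 0, 0, 20, 60, 140]; [0, 0, 0, 0, 0, 0, 30, 105]; [0, 0, 0, 0, 0, 0, 0, 42]] (rows listed top to bottom)

image of 1: 0
image of x: 0
image of x^2: 2
image of x^3: 6x + 3
image of x^4: 12x^2 + 12x + 4
image of x^5: 20x^3 + 30x^2 + 20x + 5
image of x^6: 30x^4 + 60x^3 + 60x^2 + 30x + 6
image of x^7: 42x^5 + 105x^4 + 140x^3 + 105x^2 + 42x + 7
each image's coordinates form column j of the matrix


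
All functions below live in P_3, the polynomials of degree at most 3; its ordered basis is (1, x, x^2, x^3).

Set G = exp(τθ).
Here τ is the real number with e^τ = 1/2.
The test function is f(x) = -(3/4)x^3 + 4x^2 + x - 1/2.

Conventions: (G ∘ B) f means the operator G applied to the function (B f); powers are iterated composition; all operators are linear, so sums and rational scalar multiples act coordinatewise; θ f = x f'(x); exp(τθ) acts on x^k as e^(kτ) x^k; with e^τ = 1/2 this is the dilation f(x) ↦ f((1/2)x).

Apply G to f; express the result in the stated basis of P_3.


exp(τθ) x^k = e^(kτ) x^k; with e^τ = 1/2 this sends x^k to (1/2)^k x^k
x ↦ 1/2 x
x^2 ↦ 1/4 x^2
x^3 ↦ 1/8 x^3
applying this coordinatewise to f: exp(τθ) f = -(3/32)x^3 + x^2 + (1/2)x - 1/2

g(x) = -(3/32)x^3 + x^2 + (1/2)x - 1/2


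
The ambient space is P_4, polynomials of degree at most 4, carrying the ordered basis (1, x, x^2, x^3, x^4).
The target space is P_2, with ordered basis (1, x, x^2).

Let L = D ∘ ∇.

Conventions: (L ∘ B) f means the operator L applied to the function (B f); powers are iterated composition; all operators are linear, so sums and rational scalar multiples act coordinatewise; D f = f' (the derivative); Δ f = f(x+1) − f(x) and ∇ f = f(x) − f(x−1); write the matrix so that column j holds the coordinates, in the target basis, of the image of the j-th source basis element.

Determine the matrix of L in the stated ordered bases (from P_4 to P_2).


the matrix is [[0, 0, 2, -3, 4]; [0, 0, 0, 6, -12]; [0, 0, 0, 0, 12]] (rows listed top to bottom)

image of 1: 0
image of x: 0
image of x^2: 2
image of x^3: 6x - 3
image of x^4: 12x^2 - 12x + 4
each image's coordinates form column j of the matrix


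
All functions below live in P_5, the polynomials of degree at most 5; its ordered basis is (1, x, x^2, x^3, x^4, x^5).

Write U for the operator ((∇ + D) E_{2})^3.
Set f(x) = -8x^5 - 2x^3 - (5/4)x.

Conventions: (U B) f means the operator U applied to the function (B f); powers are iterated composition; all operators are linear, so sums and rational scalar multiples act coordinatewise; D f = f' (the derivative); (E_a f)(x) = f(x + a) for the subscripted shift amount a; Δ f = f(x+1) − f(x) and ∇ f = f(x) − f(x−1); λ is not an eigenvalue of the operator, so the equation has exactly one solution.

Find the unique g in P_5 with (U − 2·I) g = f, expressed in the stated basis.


g(x) = 4x^5 + x^3 + 960x^2 + (80645/8)x + 26784

write g with unknown coordinates in the stated basis and equate coefficients in (U − 2·I) g = f
solving from the highest basis element down gives g = 4x^5 + x^3 + 960x^2 + (80645/8)x + 26784
check: U g = 1920x^2 + 20160x + 53568
so U g − 2·g = -8x^5 - 2x^3 - (5/4)x = f ✓


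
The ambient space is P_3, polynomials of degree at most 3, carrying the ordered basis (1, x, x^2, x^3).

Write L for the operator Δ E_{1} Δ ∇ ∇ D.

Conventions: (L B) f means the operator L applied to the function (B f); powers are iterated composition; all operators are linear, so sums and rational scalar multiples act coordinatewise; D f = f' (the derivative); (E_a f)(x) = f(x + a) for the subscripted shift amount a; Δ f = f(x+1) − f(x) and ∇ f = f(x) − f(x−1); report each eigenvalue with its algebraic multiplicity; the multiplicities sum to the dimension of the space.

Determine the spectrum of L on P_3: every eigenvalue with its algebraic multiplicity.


λ = 0 (multiplicity 4)

image of 1: 0
image of x: 0
image of x^2: 0
image of x^3: 0
the matrix is upper triangular; its diagonal is (0, 0, 0, 0)
for a triangular matrix the eigenvalues are the diagonal entries, with algebraic multiplicity their repetition count


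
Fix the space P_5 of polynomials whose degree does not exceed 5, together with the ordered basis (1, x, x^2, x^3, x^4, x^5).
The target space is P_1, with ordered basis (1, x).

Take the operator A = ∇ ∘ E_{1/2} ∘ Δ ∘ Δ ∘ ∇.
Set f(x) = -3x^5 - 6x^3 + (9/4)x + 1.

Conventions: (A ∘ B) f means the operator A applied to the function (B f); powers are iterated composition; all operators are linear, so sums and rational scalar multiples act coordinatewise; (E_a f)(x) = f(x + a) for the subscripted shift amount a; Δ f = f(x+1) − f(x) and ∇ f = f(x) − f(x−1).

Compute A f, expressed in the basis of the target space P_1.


g(x) = -360x - 180

∇ f = -15x^4 + 30x^3 - 48x^2 + 33x - 27/4
Δ ∇ f = -60x^3 - 66x
Δ (Δ ∘ ∇) f = -180x^2 - 180x - 126
E_{1/2} Δ (Δ ∘ ∇) f = -180x^2 - 360x - 261
∇ E_{1/2} Δ (Δ ∘ ∇) f = -360x - 180


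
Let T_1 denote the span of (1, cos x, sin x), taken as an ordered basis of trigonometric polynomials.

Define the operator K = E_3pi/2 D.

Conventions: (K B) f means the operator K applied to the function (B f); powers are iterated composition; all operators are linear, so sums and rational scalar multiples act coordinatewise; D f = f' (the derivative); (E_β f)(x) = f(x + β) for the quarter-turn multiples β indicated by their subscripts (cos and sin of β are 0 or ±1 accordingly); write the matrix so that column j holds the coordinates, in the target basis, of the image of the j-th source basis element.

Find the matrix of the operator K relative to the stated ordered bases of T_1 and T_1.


the matrix is [[0, 0, 0]; [0, 1, 0]; [0, 0, 1]] (rows listed top to bottom)

image of 1: 0
image of cos x: cos x
image of sin x: sin x
each image's coordinates form column j of the matrix


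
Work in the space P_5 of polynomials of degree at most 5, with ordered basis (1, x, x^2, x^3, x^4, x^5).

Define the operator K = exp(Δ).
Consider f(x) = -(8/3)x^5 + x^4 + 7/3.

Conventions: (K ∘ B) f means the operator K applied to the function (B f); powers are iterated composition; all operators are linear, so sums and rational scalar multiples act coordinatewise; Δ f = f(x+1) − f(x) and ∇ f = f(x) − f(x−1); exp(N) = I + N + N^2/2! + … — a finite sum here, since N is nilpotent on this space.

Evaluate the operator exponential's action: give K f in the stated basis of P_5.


g(x) = -(8/3)x^5 - (37/3)x^4 - (148/3)x^3 - (364/3)x^2 - 180x - 364/3

order-1 term: -(40/3)x^4 - (68/3)x^3 - (62/3)x^2 - (28/3)x - 5/3
order-2 term: -(80/3)x^3 - 74x^2 - (244/3)x - 33
order-3 term: -(80/3)x^2 - 76x - 182/3
order-4 term: -(40/3)x - 77/3
order-5 term: -8/3
the series for exp(Δ) f terminates at order 5
exp(Δ) f = -(8/3)x^5 - (37/3)x^4 - (148/3)x^3 - (364/3)x^2 - 180x - 364/3


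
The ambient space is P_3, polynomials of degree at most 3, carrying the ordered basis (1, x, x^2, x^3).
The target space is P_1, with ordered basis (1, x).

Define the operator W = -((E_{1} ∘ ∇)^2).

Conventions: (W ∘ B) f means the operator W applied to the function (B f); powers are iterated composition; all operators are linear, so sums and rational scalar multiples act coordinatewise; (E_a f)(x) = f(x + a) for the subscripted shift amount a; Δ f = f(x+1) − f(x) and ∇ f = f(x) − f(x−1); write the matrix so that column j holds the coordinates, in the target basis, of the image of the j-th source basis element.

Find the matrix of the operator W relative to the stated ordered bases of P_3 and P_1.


image of 1: 0
image of x: 0
image of x^2: -2
image of x^3: -6x - 6
each image's coordinates form column j of the matrix

the matrix is [[0, 0, -2, -6]; [0, 0, 0, -6]] (rows listed top to bottom)


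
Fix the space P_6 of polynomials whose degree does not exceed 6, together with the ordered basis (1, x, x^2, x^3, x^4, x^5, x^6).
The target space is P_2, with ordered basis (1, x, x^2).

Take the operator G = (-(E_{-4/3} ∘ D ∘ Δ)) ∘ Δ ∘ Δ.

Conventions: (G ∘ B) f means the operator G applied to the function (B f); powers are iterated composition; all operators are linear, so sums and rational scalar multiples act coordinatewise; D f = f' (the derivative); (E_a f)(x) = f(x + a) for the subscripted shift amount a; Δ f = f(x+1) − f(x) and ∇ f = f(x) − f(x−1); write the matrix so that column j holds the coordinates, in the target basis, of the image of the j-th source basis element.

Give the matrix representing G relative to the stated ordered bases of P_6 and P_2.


the matrix is [[0, 0, 0, 0, -24, -20, -100]; [0, 0, 0, 0, 0, -120, -120]; [0, 0, 0, 0, 0, 0, -360]] (rows listed top to bottom)

image of 1: 0
image of x: 0
image of x^2: 0
image of x^3: 0
image of x^4: -24
image of x^5: -120x - 20
image of x^6: -360x^2 - 120x - 100
each image's coordinates form column j of the matrix


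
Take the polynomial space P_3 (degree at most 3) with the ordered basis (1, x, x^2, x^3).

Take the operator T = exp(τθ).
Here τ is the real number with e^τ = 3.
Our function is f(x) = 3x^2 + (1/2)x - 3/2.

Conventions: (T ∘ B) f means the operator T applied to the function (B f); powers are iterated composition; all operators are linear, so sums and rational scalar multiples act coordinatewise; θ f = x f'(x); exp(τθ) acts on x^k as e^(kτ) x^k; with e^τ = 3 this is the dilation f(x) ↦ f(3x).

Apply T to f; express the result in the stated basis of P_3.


exp(τθ) x^k = e^(kτ) x^k; with e^τ = 3 this sends x^k to 3^k x^k
x ↦ 3 x
x^2 ↦ 9 x^2
applying this coordinatewise to f: exp(τθ) f = 27x^2 + (3/2)x - 3/2

the image equals g(x) = 27x^2 + (3/2)x - 3/2


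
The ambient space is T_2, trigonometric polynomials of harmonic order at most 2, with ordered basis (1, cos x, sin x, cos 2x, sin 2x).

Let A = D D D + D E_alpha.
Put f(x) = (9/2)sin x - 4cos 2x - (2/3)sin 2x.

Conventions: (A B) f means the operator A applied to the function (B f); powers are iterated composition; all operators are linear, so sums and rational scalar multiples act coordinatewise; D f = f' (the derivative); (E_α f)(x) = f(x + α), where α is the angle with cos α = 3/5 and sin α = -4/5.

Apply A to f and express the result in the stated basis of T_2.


the result is g(x) = -(9/5)cos x + (18/5)sin x - (148/75)cos 2x - (888/25)sin 2x

D f = (9/2)cos x - (4/3)cos 2x + 8sin 2x
D D f = -(9/2)sin x + 16cos 2x + (8/3)sin 2x
D D D f = -(9/2)cos x + (16/3)cos 2x - 32sin 2x
E_alpha f = -(18/5)cos x + (27/10)sin x + (44/25)cos 2x - (274/75)sin 2x
D E_alpha f = (27/10)cos x + (18/5)sin x - (548/75)cos 2x - (88/25)sin 2x
(D D D + D E_alpha) f = -(9/5)cos x + (18/5)sin x - (148/75)cos 2x - (888/25)sin 2x


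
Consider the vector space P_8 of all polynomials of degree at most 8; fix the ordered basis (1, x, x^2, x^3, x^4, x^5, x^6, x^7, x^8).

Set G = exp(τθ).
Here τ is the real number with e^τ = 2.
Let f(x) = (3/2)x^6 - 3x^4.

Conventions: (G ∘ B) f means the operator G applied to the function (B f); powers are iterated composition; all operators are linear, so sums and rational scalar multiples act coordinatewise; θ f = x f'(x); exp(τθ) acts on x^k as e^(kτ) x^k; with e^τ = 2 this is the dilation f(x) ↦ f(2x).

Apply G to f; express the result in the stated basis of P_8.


exp(τθ) x^k = e^(kτ) x^k; with e^τ = 2 this sends x^k to 2^k x^k
x^4 ↦ 16 x^4
x^6 ↦ 64 x^6
applying this coordinatewise to f: exp(τθ) f = 96x^6 - 48x^4

the image equals g(x) = 96x^6 - 48x^4


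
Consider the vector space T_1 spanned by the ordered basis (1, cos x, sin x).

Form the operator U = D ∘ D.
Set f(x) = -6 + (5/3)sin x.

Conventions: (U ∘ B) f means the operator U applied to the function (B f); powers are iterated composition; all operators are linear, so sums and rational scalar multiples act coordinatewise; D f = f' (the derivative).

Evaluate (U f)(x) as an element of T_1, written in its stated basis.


D f = (5/3)cos x
D D f = -(5/3)sin x

the result is g(x) = -(5/3)sin x


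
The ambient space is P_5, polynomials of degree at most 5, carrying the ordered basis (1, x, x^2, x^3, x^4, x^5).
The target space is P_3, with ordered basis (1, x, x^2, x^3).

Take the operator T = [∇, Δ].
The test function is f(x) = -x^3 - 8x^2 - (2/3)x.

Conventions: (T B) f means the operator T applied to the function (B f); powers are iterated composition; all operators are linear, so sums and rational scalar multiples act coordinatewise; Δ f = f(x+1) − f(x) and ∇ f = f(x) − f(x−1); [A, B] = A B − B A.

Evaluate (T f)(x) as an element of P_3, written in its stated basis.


the result is g(x) = 0

Δ f = -3x^2 - 19x - 29/3
∇ Δ f = -6x - 16
∇ f = -3x^2 - 13x + 19/3
Δ ∇ f = -6x - 16
[∇, Δ] f = 0


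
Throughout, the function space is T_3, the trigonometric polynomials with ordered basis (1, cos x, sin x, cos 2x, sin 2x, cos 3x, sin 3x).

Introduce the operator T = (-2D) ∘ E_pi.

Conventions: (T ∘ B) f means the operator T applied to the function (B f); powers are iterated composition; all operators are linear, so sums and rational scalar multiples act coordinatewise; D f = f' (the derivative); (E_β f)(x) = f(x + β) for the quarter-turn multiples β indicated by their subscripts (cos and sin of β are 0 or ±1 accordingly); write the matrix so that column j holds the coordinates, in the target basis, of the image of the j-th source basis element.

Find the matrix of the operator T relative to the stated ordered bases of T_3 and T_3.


the matrix is [[0, 0, 0, 0, 0, 0, 0]; [0, 0, 2, 0, 0, 0, 0]; [0, -2, 0, 0, 0, 0, 0]; [0, 0, 0, 0, -4, 0, 0]; [0, 0, 0, 4, 0, 0, 0]; [0, 0, 0, 0, 0, 0, 6]; [0, 0, 0, 0, 0, -6, 0]] (rows listed top to bottom)

image of 1: 0
image of cos x: -2sin x
image of sin x: 2cos x
image of cos 2x: 4sin 2x
image of sin 2x: -4cos 2x
image of cos 3x: -6sin 3x
image of sin 3x: 6cos 3x
each image's coordinates form column j of the matrix


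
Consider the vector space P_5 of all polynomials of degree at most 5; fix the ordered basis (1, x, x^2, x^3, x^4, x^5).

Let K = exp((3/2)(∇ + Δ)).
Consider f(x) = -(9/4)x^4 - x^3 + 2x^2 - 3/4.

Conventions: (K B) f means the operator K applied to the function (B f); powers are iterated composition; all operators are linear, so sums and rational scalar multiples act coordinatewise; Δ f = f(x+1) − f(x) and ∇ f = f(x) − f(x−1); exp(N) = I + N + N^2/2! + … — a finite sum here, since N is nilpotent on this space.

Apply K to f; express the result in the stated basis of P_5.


the result is g(x) = -(9/4)x^4 - 28x^3 - (257/2)x^2 - 285x - 276

order-1 term: -27x^3 - 9x^2 - 15x - 3
order-2 term: -(243/2)x^2 - 27x - 63
order-3 term: -243x - 27
order-4 term: -729/4
the series for exp((3/2)(∇ + Δ)) f terminates at order 4
exp((3/2)(∇ + Δ)) f = -(9/4)x^4 - 28x^3 - (257/2)x^2 - 285x - 276


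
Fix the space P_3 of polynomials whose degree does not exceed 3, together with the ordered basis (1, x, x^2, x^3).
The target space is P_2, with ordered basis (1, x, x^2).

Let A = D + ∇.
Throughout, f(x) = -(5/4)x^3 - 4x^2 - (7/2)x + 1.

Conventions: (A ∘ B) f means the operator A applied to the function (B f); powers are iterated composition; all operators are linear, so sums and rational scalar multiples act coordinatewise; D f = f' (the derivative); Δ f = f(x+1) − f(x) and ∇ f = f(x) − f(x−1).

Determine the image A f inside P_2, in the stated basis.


D f = -(15/4)x^2 - 8x - 7/2
∇ f = -(15/4)x^2 - (17/4)x - 3/4
(D + ∇) f = -(15/2)x^2 - (49/4)x - 17/4

the image equals g(x) = -(15/2)x^2 - (49/4)x - 17/4


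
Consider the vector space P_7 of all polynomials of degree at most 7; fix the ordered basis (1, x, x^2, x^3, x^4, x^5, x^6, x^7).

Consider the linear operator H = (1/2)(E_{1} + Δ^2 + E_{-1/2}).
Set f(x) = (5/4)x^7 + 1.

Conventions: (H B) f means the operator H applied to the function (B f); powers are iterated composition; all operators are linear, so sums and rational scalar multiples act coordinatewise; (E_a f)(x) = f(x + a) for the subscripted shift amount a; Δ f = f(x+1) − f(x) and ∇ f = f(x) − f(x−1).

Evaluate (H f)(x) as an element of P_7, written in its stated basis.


E_{1} f = (5/4)x^7 + (35/4)x^6 + (105/4)x^5 + (175/4)x^4 + (175/4)x^3 + (105/4)x^2 + (35/4)x + 9/4
Δ f = (35/4)x^6 + (105/4)x^5 + (175/4)x^4 + (175/4)x^3 + (105/4)x^2 + (35/4)x + 5/4
Δ Δ f = (105/2)x^5 + (525/2)x^4 + (1225/2)x^3 + (1575/2)x^2 + (1085/2)x + 315/2
E_{-1/2} f = (5/4)x^7 - (35/8)x^6 + (105/16)x^5 - (175/32)x^4 + (175/64)x^3 - (105/128)x^2 + (35/256)x + 507/512
(E_{1} + Δ^2 + E_{-1/2}) f = (5/2)x^7 + (35/8)x^6 + (1365/16)x^5 + (9625/32)x^4 + (42175/64)x^3 + (104055/128)x^2 + (141155/256)x + 82299/512
((1/2)(E_{1} + Δ^2 + E_{-1/2})) f = (5/4)x^7 + (35/16)x^6 + (1365/32)x^5 + (9625/64)x^4 + (42175/128)x^3 + (104055/256)x^2 + (141155/512)x + 82299/1024

the image equals g(x) = (5/4)x^7 + (35/16)x^6 + (1365/32)x^5 + (9625/64)x^4 + (42175/128)x^3 + (104055/256)x^2 + (141155/512)x + 82299/1024


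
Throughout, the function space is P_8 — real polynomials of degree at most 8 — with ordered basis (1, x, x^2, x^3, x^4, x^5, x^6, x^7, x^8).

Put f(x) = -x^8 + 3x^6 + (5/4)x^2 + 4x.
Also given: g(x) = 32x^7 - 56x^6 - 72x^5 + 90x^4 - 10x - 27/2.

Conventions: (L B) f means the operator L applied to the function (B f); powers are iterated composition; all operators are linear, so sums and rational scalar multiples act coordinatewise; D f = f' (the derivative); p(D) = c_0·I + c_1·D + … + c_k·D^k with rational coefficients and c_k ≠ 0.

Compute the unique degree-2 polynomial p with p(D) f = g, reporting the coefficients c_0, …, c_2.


D^0 f = -x^8 + 3x^6 + (5/4)x^2 + 4x
D^1 f = -8x^7 + 18x^5 + (5/2)x + 4
D^2 f = -56x^6 + 90x^4 + 5/2
matching coefficients of g against c_0 f + c_1 Df + … from the top degree down determines the c_i
solution: c_0 = 0, c_1 = -4, c_2 = 1

c_0 = 0, c_1 = -4, c_2 = 1


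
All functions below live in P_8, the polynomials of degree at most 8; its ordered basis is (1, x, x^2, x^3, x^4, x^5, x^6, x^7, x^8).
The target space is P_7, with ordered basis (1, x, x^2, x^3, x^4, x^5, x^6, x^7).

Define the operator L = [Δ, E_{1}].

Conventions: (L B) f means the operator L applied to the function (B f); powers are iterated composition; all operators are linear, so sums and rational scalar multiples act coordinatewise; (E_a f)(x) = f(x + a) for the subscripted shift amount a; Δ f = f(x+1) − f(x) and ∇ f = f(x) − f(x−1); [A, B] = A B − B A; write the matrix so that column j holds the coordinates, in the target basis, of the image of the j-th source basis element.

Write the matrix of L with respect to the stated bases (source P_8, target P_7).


image of 1: 0
image of x: 0
image of x^2: 0
image of x^3: 0
image of x^4: 0
image of x^5: 0
image of x^6: 0
image of x^7: 0
image of x^8: 0
each image's coordinates form column j of the matrix

the matrix is [[0, 0, 0, 0, 0, 0, 0, 0, 0]; [0, 0, 0, 0, 0, 0, 0, 0, 0]; [0, 0, 0, 0, 0, 0, 0, 0, 0]; [0, 0, 0, 0, 0, 0, 0, 0, 0]; [0, 0, 0, 0, 0, 0, 0, 0, 0]; [0, 0, 0, 0, 0, 0, 0, 0, 0]; [0, 0, 0, 0, 0, 0, 0, 0, 0]; [0, 0, 0, 0, 0, 0, 0, 0, 0]] (rows listed top to bottom)


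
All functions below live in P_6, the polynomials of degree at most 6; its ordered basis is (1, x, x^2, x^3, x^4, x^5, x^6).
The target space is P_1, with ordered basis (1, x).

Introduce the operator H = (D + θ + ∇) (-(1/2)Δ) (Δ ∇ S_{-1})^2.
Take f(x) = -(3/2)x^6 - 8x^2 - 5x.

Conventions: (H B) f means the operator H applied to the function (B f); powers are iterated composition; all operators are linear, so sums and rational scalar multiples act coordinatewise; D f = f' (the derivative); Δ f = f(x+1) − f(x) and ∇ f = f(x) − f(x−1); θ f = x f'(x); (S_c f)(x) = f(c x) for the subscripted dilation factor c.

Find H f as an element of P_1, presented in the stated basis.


S_{-1} f = -(3/2)x^6 - 8x^2 + 5x
∇ S_{-1} f = -9x^5 + (45/2)x^4 - 30x^3 + (45/2)x^2 - 25x + 29/2
Δ ∇ S_{-1} f = -45x^4 - 45x^2 - 19
S_{-1} (Δ ∇ S_{-1}) f = -45x^4 - 45x^2 - 19
∇ S_{-1} (Δ ∇ S_{-1}) f = -180x^3 + 270x^2 - 270x + 90
Δ ∇ S_{-1} (Δ ∇ S_{-1}) f = -540x^2 - 180
Δ (Δ ∇ S_{-1})^2 f = -1080x - 540
(-(1/2)Δ) (Δ ∇ S_{-1})^2 f = 540x + 270
D (-(1/2)Δ) (Δ ∇ S_{-1})^2 f = 540
θ (-(1/2)Δ) (Δ ∇ S_{-1})^2 f = 540x
∇ (-(1/2)Δ) (Δ ∇ S_{-1})^2 f = 540
(D + θ + ∇) (-(1/2)Δ) (Δ ∇ S_{-1})^2 f = 540x + 1080

g(x) = 540x + 1080


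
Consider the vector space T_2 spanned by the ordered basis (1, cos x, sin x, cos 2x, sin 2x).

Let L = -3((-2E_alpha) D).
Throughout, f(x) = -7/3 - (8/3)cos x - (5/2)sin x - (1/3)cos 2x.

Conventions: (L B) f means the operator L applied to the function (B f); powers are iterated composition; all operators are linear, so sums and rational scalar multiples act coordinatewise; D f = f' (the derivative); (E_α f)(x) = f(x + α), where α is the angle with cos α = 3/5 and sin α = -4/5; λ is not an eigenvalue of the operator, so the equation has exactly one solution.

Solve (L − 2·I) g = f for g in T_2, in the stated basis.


write g with unknown coordinates in the stated basis and equate coefficients in (L − 2·I) g = f
solving from the highest basis element down gives g = 7/6 + (23/312)cos x - (83/104)sin x - (17/546)cos 2x + (1/91)sin 2x
check: L g = -(131/52)cos x - (213/52)sin x - (36/91)cos 2x + (2/91)sin 2x
so L g − 2·g = -7/3 - (8/3)cos x - (5/2)sin x - (1/3)cos 2x = f ✓

the image equals g(x) = 7/6 + (23/312)cos x - (83/104)sin x - (17/546)cos 2x + (1/91)sin 2x


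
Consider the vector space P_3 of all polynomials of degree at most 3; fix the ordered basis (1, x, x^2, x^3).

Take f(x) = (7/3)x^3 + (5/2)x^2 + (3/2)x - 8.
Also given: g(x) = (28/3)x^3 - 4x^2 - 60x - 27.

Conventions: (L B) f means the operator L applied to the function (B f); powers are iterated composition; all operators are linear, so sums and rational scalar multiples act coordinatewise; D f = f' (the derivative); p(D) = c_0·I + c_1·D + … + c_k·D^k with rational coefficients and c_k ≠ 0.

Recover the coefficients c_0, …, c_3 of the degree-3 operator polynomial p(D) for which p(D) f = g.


c_0 = 4, c_1 = -2, c_2 = -4, c_3 = 2

D^0 f = (7/3)x^3 + (5/2)x^2 + (3/2)x - 8
D^1 f = 7x^2 + 5x + 3/2
D^2 f = 14x + 5
D^3 f = 14
matching coefficients of g against c_0 f + c_1 Df + … from the top degree down determines the c_i
solution: c_0 = 4, c_1 = -2, c_2 = -4, c_3 = 2


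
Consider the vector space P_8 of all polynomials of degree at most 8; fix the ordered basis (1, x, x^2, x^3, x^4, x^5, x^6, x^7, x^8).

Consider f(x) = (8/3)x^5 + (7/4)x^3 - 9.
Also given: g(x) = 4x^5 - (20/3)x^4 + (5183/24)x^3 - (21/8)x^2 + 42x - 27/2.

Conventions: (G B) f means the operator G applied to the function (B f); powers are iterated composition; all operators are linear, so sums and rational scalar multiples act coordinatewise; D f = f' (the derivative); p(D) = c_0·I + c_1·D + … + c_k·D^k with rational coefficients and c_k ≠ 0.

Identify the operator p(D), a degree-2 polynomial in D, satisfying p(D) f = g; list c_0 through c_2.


D^0 f = (8/3)x^5 + (7/4)x^3 - 9
D^1 f = (40/3)x^4 + (21/4)x^2
D^2 f = (160/3)x^3 + (21/2)x
matching coefficients of g against c_0 f + c_1 Df + … from the top degree down determines the c_i
solution: c_0 = 3/2, c_1 = -1/2, c_2 = 4

c_0 = 3/2, c_1 = -1/2, c_2 = 4


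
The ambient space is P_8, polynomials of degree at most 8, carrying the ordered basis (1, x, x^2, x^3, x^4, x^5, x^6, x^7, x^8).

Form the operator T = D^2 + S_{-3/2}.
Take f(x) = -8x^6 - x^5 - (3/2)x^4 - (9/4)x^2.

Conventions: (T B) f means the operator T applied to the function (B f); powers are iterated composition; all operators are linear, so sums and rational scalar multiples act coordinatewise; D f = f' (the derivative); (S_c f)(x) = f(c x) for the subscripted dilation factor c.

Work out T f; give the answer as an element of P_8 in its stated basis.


D f = -48x^5 - 5x^4 - 6x^3 - (9/2)x
D D f = -240x^4 - 20x^3 - 18x^2 - 9/2
S_{-3/2} f = -(729/8)x^6 + (243/32)x^5 - (243/32)x^4 - (81/16)x^2
(D^2 + S_{-3/2}) f = -(729/8)x^6 + (243/32)x^5 - (7923/32)x^4 - 20x^3 - (369/16)x^2 - 9/2

g(x) = -(729/8)x^6 + (243/32)x^5 - (7923/32)x^4 - 20x^3 - (369/16)x^2 - 9/2
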